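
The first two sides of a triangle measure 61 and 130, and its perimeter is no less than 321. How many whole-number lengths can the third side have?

Triangle inequality: 69 < x < 191. Perimeter ≥ 321 gives x ≥ 321 − 61 − 130 = 130.
So 130 ≤ x < 191; integers 130 through 190: 61 values.

61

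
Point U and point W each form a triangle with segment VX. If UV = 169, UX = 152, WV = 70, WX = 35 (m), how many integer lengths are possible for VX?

From triangle UVX: 17 < VX < 321.
From triangle WVX: 35 < VX < 105.
Intersection: 35 < VX < 105, so integers 36 through 104: 69 values.

69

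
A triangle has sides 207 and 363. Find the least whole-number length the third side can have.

The third side must be strictly greater than |207 − 363| = 156.
The smallest integer above 156 is 157.

157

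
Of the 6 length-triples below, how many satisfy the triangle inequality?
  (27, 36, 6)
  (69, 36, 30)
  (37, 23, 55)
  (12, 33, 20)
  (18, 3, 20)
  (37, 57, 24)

3

(6,27,36): 6+27 ≤ 36 → not valid
(30,36,69): 30+36 ≤ 69 → not valid
(23,37,55): 23+37 > 55 → valid
(12,20,33): 12+20 ≤ 33 → not valid
(3,18,20): 3+18 > 20 → valid
(24,37,57): 24+37 > 57 → valid
3 of the 6 triples form a triangle.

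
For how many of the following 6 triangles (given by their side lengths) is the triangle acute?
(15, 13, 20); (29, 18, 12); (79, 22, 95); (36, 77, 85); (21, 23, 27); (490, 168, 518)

1

(15,13,20): 13²+15² = 394 < 400 = 20² → obtuse
(29,18,12): 12²+18² = 468 < 841 = 29² → obtuse
(79,22,95): 22²+79² = 6725 < 9025 = 95² → obtuse
(36,77,85): 36²+77² = 7225 = 85² → right
(21,23,27): 21²+23² = 970 > 729 = 27² → acute
(490,168,518): 168²+490² = 268324 = 518² → right
1 of the 6 is acute.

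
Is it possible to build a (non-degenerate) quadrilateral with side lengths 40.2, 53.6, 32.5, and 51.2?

Yes

A quadrilateral exists iff every side is shorter than the sum of the others — equivalently, the longest side is less than the sum of the rest.
Longest side 53.6 < 123.9 (sum of the remaining 3), so yes.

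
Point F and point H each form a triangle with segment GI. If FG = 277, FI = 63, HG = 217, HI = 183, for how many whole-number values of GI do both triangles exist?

125

From triangle FGI: 214 < GI < 340.
From triangle HGI: 34 < GI < 400.
Intersection: 214 < GI < 340, so integers 215 through 339: 125 values.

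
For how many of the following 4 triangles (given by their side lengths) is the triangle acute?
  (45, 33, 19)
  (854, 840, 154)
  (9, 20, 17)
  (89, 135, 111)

(45,33,19): 19²+33² = 1450 < 2025 = 45² → obtuse
(854,840,154): 154²+840² = 729316 = 854² → right
(9,20,17): 9²+17² = 370 < 400 = 20² → obtuse
(89,135,111): 89²+111² = 20242 > 18225 = 135² → acute
1 of the 4 is acute.

1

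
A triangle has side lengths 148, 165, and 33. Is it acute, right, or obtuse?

Compare the square of the longest side to the sum of squares of the other two: 33² + 148² = 22993 < 27225 = 165².

obtuse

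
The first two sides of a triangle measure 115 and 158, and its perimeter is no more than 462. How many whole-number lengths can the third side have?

146

Triangle inequality: 43 < x < 273. Perimeter ≤ 462 gives x ≤ 462 − 115 − 158 = 189.
So 43 < x ≤ 189; integers 44 through 189: 146 values.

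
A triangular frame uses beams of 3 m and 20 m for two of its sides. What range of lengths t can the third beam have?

17 < t < 23

By the triangle inequality, t must be less than 3 + 20 = 23 and greater than |3 − 20| = 17.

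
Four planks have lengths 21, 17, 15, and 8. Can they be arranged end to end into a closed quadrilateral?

A quadrilateral exists iff every side is shorter than the sum of the others — equivalently, the longest side is less than the sum of the rest.
Longest side 21 < 40 (sum of the remaining 3), so yes.

Yes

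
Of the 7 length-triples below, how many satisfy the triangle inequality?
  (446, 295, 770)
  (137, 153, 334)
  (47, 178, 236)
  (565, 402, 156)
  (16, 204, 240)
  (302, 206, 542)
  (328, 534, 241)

1

(295,446,770): 295+446 ≤ 770 → not valid
(137,153,334): 137+153 ≤ 334 → not valid
(47,178,236): 47+178 ≤ 236 → not valid
(156,402,565): 156+402 ≤ 565 → not valid
(16,204,240): 16+204 ≤ 240 → not valid
(206,302,542): 206+302 ≤ 542 → not valid
(241,328,534): 241+328 > 534 → valid
1 of the 7 triples forms a triangle.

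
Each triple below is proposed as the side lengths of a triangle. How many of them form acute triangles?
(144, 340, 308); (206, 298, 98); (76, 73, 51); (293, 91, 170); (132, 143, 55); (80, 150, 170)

(144,340,308): 144²+308² = 115600 = 340² → right
(206,298,98): 98²+206² = 52040 < 88804 = 298² → obtuse
(76,73,51): 51²+73² = 7930 > 5776 = 76² → acute
(293,91,170): 91+170 ≤ 293, not a triangle
(132,143,55): 55²+132² = 20449 = 143² → right
(80,150,170): 80²+150² = 28900 = 170² → right
1 of the 6 is acute.

1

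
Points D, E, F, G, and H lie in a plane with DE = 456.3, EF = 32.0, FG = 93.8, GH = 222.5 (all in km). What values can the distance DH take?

108.0 ≤ DH ≤ 804.6 km

The maximum is all hops collinear in one direction: 456.3 + 32.0 + 93.8 + 222.5 = 804.6.
The longest hop is 456.3; the others sum to 348.3. Folding the others back against it leaves at least 456.3 − 348.3 = 108.0.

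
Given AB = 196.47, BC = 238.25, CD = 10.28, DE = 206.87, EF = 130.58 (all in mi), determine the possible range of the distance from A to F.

0 ≤ AF ≤ 782.45 mi

The maximum is all hops collinear in one direction: 196.47 + 238.25 + 10.28 + 206.87 + 130.58 = 782.45.
The longest hop is 238.25; the others sum to 544.20. Since 238.25 ≤ 544.20, the path can fold back on itself completely, so the minimum distance is 0.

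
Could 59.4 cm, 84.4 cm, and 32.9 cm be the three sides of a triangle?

Yes

The longest side is 84.4, and the other two sum to 92.3.
Since 92.3 > 84.4, the triangle inequality holds.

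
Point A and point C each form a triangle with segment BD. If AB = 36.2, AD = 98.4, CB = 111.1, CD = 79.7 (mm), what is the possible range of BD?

From triangle ABD: |36.2 − 98.4| < BD < 36.2 + 98.4, i.e. 62.2 < BD < 134.6.
From triangle CBD: 31.4 < BD < 190.8.
Both must hold, so BD lies in the intersection.

62.2 < BD < 134.6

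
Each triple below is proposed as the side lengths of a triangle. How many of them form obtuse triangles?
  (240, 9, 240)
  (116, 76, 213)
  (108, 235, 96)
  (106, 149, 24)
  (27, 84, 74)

1

(240,9,240): 9²+240² = 57681 > 57600 = 240² → acute
(116,76,213): 76+116 ≤ 213, not a triangle
(108,235,96): 96+108 ≤ 235, not a triangle
(106,149,24): 24+106 ≤ 149, not a triangle
(27,84,74): 27²+74² = 6205 < 7056 = 84² → obtuse
1 of the 5 is obtuse.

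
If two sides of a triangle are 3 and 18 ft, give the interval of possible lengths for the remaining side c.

By the triangle inequality, c must be less than 3 + 18 = 21 and greater than |3 − 18| = 15.

15 < c < 21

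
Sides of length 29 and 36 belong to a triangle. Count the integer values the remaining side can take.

The third side lies in the open interval (7, 65).
Integers from 8 to 64 inclusive: 64 − 8 + 1 = 57.

57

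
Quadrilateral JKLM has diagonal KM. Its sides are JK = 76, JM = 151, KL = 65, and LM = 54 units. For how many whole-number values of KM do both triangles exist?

From triangle JKM: 75 < KM < 227.
From triangle LKM: 11 < KM < 119.
Intersection: 75 < KM < 119, so integers 76 through 118: 43 values.

43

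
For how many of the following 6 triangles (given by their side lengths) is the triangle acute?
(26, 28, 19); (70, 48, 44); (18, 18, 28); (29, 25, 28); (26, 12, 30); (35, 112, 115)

3

(26,28,19): 19²+26² = 1037 > 784 = 28² → acute
(70,48,44): 44²+48² = 4240 < 4900 = 70² → obtuse
(18,18,28): 18²+18² = 648 < 784 = 28² → obtuse
(29,25,28): 25²+28² = 1409 > 841 = 29² → acute
(26,12,30): 12²+26² = 820 < 900 = 30² → obtuse
(35,112,115): 35²+112² = 13769 > 13225 = 115² → acute
3 of the 6 are acute.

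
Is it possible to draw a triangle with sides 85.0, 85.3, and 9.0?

The longest side is 85.3, and the other two sum to 94.0.
Since 94.0 > 85.3, the triangle inequality holds.

Yes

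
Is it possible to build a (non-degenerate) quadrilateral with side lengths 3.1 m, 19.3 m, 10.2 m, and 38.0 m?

For a quadrilateral, each side must be shorter than the sum of the others.
Here the longest side is 38.0, but the remaining 3 sides sum to only 32.6.

No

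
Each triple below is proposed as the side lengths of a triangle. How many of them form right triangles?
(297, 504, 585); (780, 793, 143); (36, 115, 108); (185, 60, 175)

3

(297,504,585): 297²+504² = 342225 = 585² → right
(780,793,143): 143²+780² = 628849 = 793² → right
(36,115,108): 36²+108² = 12960 < 13225 = 115² → obtuse
(185,60,175): 60²+175² = 34225 = 185² → right
3 of the 4 are right.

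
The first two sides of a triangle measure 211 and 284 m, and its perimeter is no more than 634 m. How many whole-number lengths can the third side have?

Triangle inequality: 73 < x < 495. Perimeter ≤ 634 gives x ≤ 634 − 211 − 284 = 139.
So 73 < x ≤ 139; integers 74 through 139: 66 values.

66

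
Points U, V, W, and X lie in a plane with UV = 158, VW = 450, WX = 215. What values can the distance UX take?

The maximum is all hops collinear in one direction: 158 + 450 + 215 = 823.
The longest hop is 450; the others sum to 373. Folding the others back against it leaves at least 450 − 373 = 77.

77 ≤ UX ≤ 823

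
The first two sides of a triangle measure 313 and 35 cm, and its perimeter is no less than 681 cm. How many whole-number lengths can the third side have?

15

Triangle inequality: 278 < x < 348. Perimeter ≥ 681 gives x ≥ 681 − 313 − 35 = 333.
So 333 ≤ x < 348; integers 333 through 347: 15 values.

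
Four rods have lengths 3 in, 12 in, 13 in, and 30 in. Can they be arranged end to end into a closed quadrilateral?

No

For a quadrilateral, each side must be shorter than the sum of the others.
Here the longest side is 30, but the remaining 3 sides sum to only 28.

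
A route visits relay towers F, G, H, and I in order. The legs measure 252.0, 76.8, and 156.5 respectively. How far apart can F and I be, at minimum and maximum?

The maximum is all hops collinear in one direction: 252.0 + 76.8 + 156.5 = 485.3.
The longest hop is 252.0; the others sum to 233.3. Folding the others back against it leaves at least 252.0 − 233.3 = 18.7.

18.7 ≤ FI ≤ 485.3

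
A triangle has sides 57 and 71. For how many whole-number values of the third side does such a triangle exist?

113

The third side lies in the open interval (14, 128).
Integers from 15 to 127 inclusive: 127 − 15 + 1 = 113.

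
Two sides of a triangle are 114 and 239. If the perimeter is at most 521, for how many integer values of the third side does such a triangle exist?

Triangle inequality: 125 < x < 353. Perimeter ≤ 521 gives x ≤ 521 − 114 − 239 = 168.
So 125 < x ≤ 168; integers 126 through 168: 43 values.

43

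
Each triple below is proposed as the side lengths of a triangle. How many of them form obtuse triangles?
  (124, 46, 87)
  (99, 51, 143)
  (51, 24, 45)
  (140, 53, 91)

(124,46,87): 46²+87² = 9685 < 15376 = 124² → obtuse
(99,51,143): 51²+99² = 12402 < 20449 = 143² → obtuse
(51,24,45): 24²+45² = 2601 = 51² → right
(140,53,91): 53²+91² = 11090 < 19600 = 140² → obtuse
3 of the 4 are obtuse.

3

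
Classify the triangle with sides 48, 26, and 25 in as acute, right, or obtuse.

obtuse

Compare the square of the longest side to the sum of squares of the other two: 25² + 26² = 1301 < 2304 = 48².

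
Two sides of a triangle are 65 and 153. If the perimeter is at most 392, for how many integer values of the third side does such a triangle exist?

86

Triangle inequality: 88 < x < 218. Perimeter ≤ 392 gives x ≤ 392 − 65 − 153 = 174.
So 88 < x ≤ 174; integers 89 through 174: 86 values.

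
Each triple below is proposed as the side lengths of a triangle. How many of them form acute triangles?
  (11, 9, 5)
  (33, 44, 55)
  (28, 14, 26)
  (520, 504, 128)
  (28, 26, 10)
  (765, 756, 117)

(11,9,5): 5²+9² = 106 < 121 = 11² → obtuse
(33,44,55): 33²+44² = 3025 = 55² → right
(28,14,26): 14²+26² = 872 > 784 = 28² → acute
(520,504,128): 128²+504² = 270400 = 520² → right
(28,26,10): 10²+26² = 776 < 784 = 28² → obtuse
(765,756,117): 117²+756² = 585225 = 765² → right
1 of the 6 is acute.

1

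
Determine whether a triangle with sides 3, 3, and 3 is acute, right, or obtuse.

Compare the square of the longest side to the sum of squares of the other two: 3² + 3² = 18 > 9 = 3².

acute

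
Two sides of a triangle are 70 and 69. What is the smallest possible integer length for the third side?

The third side must be strictly greater than |70 − 69| = 1.
The smallest integer above 1 is 2.

2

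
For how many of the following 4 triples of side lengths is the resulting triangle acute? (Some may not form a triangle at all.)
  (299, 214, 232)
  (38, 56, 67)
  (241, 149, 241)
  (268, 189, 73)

3

(299,214,232): 214²+232² = 99620 > 89401 = 299² → acute
(38,56,67): 38²+56² = 4580 > 4489 = 67² → acute
(241,149,241): 149²+241² = 80282 > 58081 = 241² → acute
(268,189,73): 73+189 ≤ 268, not a triangle
3 of the 4 are acute.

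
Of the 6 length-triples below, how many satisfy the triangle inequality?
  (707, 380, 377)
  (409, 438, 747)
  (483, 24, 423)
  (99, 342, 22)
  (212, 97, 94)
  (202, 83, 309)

(377,380,707): 377+380 > 707 → valid
(409,438,747): 409+438 > 747 → valid
(24,423,483): 24+423 ≤ 483 → not valid
(22,99,342): 22+99 ≤ 342 → not valid
(94,97,212): 94+97 ≤ 212 → not valid
(83,202,309): 83+202 ≤ 309 → not valid
2 of the 6 triples form a triangle.

2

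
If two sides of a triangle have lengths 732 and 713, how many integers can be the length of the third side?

The third side lies in the open interval (19, 1445).
Integers from 20 to 1444 inclusive: 1444 − 20 + 1 = 1425.

1425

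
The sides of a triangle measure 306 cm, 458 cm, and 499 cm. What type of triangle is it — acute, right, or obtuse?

Compare the square of the longest side to the sum of squares of the other two: 306² + 458² = 303400 > 249001 = 499².

acute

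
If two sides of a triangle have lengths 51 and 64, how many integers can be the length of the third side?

101

The third side lies in the open interval (13, 115).
Integers from 14 to 114 inclusive: 114 − 14 + 1 = 101.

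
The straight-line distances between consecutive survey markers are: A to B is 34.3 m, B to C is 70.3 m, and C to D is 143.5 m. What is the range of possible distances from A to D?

38.9 ≤ AD ≤ 248.1 m

The maximum is all hops collinear in one direction: 34.3 + 70.3 + 143.5 = 248.1.
The longest hop is 143.5; the others sum to 104.6. Folding the others back against it leaves at least 143.5 − 104.6 = 38.9.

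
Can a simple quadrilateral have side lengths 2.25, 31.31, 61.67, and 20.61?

No

For a quadrilateral, each side must be shorter than the sum of the others.
Here the longest side is 61.67, but the remaining 3 sides sum to only 54.17.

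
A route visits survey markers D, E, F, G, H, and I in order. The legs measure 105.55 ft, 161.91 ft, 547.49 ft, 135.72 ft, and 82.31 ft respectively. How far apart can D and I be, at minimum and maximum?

62.00 ≤ DI ≤ 1032.98 ft

The maximum is all hops collinear in one direction: 105.55 + 161.91 + 547.49 + 135.72 + 82.31 = 1032.98.
The longest hop is 547.49; the others sum to 485.49. Folding the others back against it leaves at least 547.49 − 485.49 = 62.00.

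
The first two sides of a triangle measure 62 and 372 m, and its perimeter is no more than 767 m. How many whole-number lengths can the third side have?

23

Triangle inequality: 310 < x < 434. Perimeter ≤ 767 gives x ≤ 767 − 62 − 372 = 333.
So 310 < x ≤ 333; integers 311 through 333: 23 values.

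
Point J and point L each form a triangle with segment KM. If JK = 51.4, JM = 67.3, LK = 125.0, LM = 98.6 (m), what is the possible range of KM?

26.4 < KM < 118.7

From triangle JKM: |51.4 − 67.3| < KM < 51.4 + 67.3, i.e. 15.9 < KM < 118.7.
From triangle LKM: 26.4 < KM < 223.6.
Both must hold, so KM lies in the intersection.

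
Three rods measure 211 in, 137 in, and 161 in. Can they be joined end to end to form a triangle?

Yes

The longest side is 211, and the other two sum to 298.
Since 298 > 211, the triangle inequality holds.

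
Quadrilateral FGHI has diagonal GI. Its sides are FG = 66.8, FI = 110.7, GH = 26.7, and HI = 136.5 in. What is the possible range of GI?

From triangle FGI: |66.8 − 110.7| < GI < 66.8 + 110.7, i.e. 43.9 < GI < 177.5.
From triangle HGI: 109.8 < GI < 163.2.
Both must hold, so GI lies in the intersection.

109.8 < GI < 163.2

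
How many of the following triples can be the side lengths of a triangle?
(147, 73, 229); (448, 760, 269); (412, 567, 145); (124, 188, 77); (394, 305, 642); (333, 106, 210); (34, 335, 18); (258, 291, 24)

2

(73,147,229): 73+147 ≤ 229 → not valid
(269,448,760): 269+448 ≤ 760 → not valid
(145,412,567): 145+412 ≤ 567 → not valid
(77,124,188): 77+124 > 188 → valid
(305,394,642): 305+394 > 642 → valid
(106,210,333): 106+210 ≤ 333 → not valid
(18,34,335): 18+34 ≤ 335 → not valid
(24,258,291): 24+258 ≤ 291 → not valid
2 of the 8 triples form a triangle.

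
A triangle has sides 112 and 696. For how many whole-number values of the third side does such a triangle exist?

223

The third side lies in the open interval (584, 808).
Integers from 585 to 807 inclusive: 807 − 585 + 1 = 223.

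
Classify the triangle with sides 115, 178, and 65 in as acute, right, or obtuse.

obtuse

Compare the square of the longest side to the sum of squares of the other two: 65² + 115² = 17450 < 31684 = 178².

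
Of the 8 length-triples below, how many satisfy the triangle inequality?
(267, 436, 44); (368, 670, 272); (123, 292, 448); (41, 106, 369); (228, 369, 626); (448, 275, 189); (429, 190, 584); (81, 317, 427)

(44,267,436): 44+267 ≤ 436 → not valid
(272,368,670): 272+368 ≤ 670 → not valid
(123,292,448): 123+292 ≤ 448 → not valid
(41,106,369): 41+106 ≤ 369 → not valid
(228,369,626): 228+369 ≤ 626 → not valid
(189,275,448): 189+275 > 448 → valid
(190,429,584): 190+429 > 584 → valid
(81,317,427): 81+317 ≤ 427 → not valid
2 of the 8 triples form a triangle.

2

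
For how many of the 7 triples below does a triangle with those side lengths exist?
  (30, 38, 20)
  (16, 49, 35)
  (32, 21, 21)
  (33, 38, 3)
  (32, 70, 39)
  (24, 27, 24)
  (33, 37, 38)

(20,30,38): 20+30 > 38 → valid
(16,35,49): 16+35 > 49 → valid
(21,21,32): 21+21 > 32 → valid
(3,33,38): 3+33 ≤ 38 → not valid
(32,39,70): 32+39 > 70 → valid
(24,24,27): 24+24 > 27 → valid
(33,37,38): 33+37 > 38 → valid
6 of the 7 triples form a triangle.

6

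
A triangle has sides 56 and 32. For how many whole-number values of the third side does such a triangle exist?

63

The third side lies in the open interval (24, 88).
Integers from 25 to 87 inclusive: 87 − 25 + 1 = 63.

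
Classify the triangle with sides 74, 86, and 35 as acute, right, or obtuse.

obtuse

Compare the square of the longest side to the sum of squares of the other two: 35² + 74² = 6701 < 7396 = 86².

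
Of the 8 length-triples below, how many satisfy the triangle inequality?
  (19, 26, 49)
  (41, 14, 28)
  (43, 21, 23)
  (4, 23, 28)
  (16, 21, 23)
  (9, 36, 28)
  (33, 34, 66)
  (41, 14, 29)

(19,26,49): 19+26 ≤ 49 → not valid
(14,28,41): 14+28 > 41 → valid
(21,23,43): 21+23 > 43 → valid
(4,23,28): 4+23 ≤ 28 → not valid
(16,21,23): 16+21 > 23 → valid
(9,28,36): 9+28 > 36 → valid
(33,34,66): 33+34 > 66 → valid
(14,29,41): 14+29 > 41 → valid
6 of the 8 triples form a triangle.

6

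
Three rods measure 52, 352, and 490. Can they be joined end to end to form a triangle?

The longest side is 490, but the other two sum to only 404.
404 < 490, so the triangle inequality fails.

No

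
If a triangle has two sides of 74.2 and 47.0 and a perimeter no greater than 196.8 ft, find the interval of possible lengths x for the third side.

Triangle inequality alone gives 27.2 < x < 121.2.
The perimeter condition gives x ≤ 196.8 − 74.2 − 47.0 = 75.6.
Intersecting the two: 27.2 < x ≤ 75.6.

27.2 < x ≤ 75.6 ft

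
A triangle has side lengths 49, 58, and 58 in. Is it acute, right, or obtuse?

acute

Compare the square of the longest side to the sum of squares of the other two: 49² + 58² = 5765 > 3364 = 58².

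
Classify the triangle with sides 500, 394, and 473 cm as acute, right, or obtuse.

Compare the square of the longest side to the sum of squares of the other two: 394² + 473² = 378965 > 250000 = 500².

acute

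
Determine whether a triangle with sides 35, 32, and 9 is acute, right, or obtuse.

obtuse

Compare the square of the longest side to the sum of squares of the other two: 9² + 32² = 1105 < 1225 = 35².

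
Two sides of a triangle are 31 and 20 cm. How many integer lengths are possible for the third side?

39

The third side lies in the open interval (11, 51).
Integers from 12 to 50 inclusive: 50 − 12 + 1 = 39.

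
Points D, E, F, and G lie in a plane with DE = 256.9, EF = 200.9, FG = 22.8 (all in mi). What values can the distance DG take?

33.2 ≤ DG ≤ 480.6 mi

The maximum is all hops collinear in one direction: 256.9 + 200.9 + 22.8 = 480.6.
The longest hop is 256.9; the others sum to 223.7. Folding the others back against it leaves at least 256.9 − 223.7 = 33.2.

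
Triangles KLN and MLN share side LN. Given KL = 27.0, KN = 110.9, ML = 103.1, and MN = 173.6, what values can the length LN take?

From triangle KLN: |27.0 − 110.9| < LN < 27.0 + 110.9, i.e. 83.9 < LN < 137.9.
From triangle MLN: 70.5 < LN < 276.7.
Both must hold, so LN lies in the intersection.

83.9 < LN < 137.9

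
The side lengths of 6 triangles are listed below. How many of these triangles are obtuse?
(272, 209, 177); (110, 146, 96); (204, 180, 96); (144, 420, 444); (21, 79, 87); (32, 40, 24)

1

(272,209,177): 177²+209² = 75010 > 73984 = 272² → acute
(110,146,96): 96²+110² = 21316 = 146² → right
(204,180,96): 96²+180² = 41616 = 204² → right
(144,420,444): 144²+420² = 197136 = 444² → right
(21,79,87): 21²+79² = 6682 < 7569 = 87² → obtuse
(32,40,24): 24²+32² = 1600 = 40² → right
1 of the 6 is obtuse.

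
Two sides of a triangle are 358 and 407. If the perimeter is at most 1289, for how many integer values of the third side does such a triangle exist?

Triangle inequality: 49 < x < 765. Perimeter ≤ 1289 gives x ≤ 1289 − 358 − 407 = 524.
So 49 < x ≤ 524; integers 50 through 524: 475 values.

475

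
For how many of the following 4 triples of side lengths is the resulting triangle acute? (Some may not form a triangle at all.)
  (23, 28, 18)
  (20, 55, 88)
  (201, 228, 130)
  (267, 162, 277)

3

(23,28,18): 18²+23² = 853 > 784 = 28² → acute
(20,55,88): 20+55 ≤ 88, not a triangle
(201,228,130): 130²+201² = 57301 > 51984 = 228² → acute
(267,162,277): 162²+267² = 97533 > 76729 = 277² → acute
3 of the 4 are acute.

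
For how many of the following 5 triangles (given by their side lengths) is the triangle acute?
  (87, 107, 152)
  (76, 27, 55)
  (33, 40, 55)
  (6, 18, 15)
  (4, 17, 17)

(87,107,152): 87²+107² = 19018 < 23104 = 152² → obtuse
(76,27,55): 27²+55² = 3754 < 5776 = 76² → obtuse
(33,40,55): 33²+40² = 2689 < 3025 = 55² → obtuse
(6,18,15): 6²+15² = 261 < 324 = 18² → obtuse
(4,17,17): 4²+17² = 305 > 289 = 17² → acute
1 of the 5 is acute.

1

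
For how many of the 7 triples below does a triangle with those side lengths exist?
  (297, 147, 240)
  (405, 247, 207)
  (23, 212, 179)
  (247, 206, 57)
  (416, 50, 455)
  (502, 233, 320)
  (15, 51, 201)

(147,240,297): 147+240 > 297 → valid
(207,247,405): 207+247 > 405 → valid
(23,179,212): 23+179 ≤ 212 → not valid
(57,206,247): 57+206 > 247 → valid
(50,416,455): 50+416 > 455 → valid
(233,320,502): 233+320 > 502 → valid
(15,51,201): 15+51 ≤ 201 → not valid
5 of the 7 triples form a triangle.

5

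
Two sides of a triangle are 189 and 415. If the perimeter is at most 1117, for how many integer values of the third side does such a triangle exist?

Triangle inequality: 226 < x < 604. Perimeter ≤ 1117 gives x ≤ 1117 − 189 − 415 = 513.
So 226 < x ≤ 513; integers 227 through 513: 287 values.

287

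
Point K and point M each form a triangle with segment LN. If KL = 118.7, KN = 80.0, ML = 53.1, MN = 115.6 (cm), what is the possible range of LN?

62.5 < LN < 168.7

From triangle KLN: |118.7 − 80.0| < LN < 118.7 + 80.0, i.e. 38.7 < LN < 198.7.
From triangle MLN: 62.5 < LN < 168.7.
Both must hold, so LN lies in the intersection.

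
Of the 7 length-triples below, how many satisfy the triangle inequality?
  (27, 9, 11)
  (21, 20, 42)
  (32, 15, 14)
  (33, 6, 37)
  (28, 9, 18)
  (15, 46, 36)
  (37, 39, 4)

(9,11,27): 9+11 ≤ 27 → not valid
(20,21,42): 20+21 ≤ 42 → not valid
(14,15,32): 14+15 ≤ 32 → not valid
(6,33,37): 6+33 > 37 → valid
(9,18,28): 9+18 ≤ 28 → not valid
(15,36,46): 15+36 > 46 → valid
(4,37,39): 4+37 > 39 → valid
3 of the 7 triples form a triangle.

3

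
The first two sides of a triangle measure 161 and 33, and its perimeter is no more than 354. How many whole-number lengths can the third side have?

32

Triangle inequality: 128 < x < 194. Perimeter ≤ 354 gives x ≤ 354 − 161 − 33 = 160.
So 128 < x ≤ 160; integers 129 through 160: 32 values.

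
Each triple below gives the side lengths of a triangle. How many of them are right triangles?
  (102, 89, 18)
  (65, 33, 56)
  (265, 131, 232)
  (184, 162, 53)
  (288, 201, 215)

(102,89,18): 18²+89² = 8245 < 10404 = 102² → obtuse
(65,33,56): 33²+56² = 4225 = 65² → right
(265,131,232): 131²+232² = 70985 > 70225 = 265² → acute
(184,162,53): 53²+162² = 29053 < 33856 = 184² → obtuse
(288,201,215): 201²+215² = 86626 > 82944 = 288² → acute
1 of the 5 is right.

1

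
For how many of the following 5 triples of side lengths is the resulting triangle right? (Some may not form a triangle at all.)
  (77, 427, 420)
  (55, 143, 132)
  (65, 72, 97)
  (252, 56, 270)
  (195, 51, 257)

3

(77,427,420): 77²+420² = 182329 = 427² → right
(55,143,132): 55²+132² = 20449 = 143² → right
(65,72,97): 65²+72² = 9409 = 97² → right
(252,56,270): 56²+252² = 66640 < 72900 = 270² → obtuse
(195,51,257): 51+195 ≤ 257, not a triangle
3 of the 5 are right.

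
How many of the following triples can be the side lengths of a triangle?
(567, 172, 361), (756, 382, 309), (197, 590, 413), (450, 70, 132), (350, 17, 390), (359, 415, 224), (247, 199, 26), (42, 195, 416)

2

(172,361,567): 172+361 ≤ 567 → not valid
(309,382,756): 309+382 ≤ 756 → not valid
(197,413,590): 197+413 > 590 → valid
(70,132,450): 70+132 ≤ 450 → not valid
(17,350,390): 17+350 ≤ 390 → not valid
(224,359,415): 224+359 > 415 → valid
(26,199,247): 26+199 ≤ 247 → not valid
(42,195,416): 42+195 ≤ 416 → not valid
2 of the 8 triples form a triangle.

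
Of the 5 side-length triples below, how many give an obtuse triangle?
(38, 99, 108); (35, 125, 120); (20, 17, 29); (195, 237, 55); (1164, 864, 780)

(38,99,108): 38²+99² = 11245 < 11664 = 108² → obtuse
(35,125,120): 35²+120² = 15625 = 125² → right
(20,17,29): 17²+20² = 689 < 841 = 29² → obtuse
(195,237,55): 55²+195² = 41050 < 56169 = 237² → obtuse
(1164,864,780): 780²+864² = 1354896 = 1164² → right
3 of the 5 are obtuse.

3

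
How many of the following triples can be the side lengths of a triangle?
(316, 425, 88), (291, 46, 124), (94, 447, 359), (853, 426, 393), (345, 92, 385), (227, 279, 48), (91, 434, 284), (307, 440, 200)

3

(88,316,425): 88+316 ≤ 425 → not valid
(46,124,291): 46+124 ≤ 291 → not valid
(94,359,447): 94+359 > 447 → valid
(393,426,853): 393+426 ≤ 853 → not valid
(92,345,385): 92+345 > 385 → valid
(48,227,279): 48+227 ≤ 279 → not valid
(91,284,434): 91+284 ≤ 434 → not valid
(200,307,440): 200+307 > 440 → valid
3 of the 8 triples form a triangle.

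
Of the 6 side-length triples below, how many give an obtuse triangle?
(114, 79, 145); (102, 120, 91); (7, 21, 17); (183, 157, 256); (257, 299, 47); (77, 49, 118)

5

(114,79,145): 79²+114² = 19237 < 21025 = 145² → obtuse
(102,120,91): 91²+102² = 18685 > 14400 = 120² → acute
(7,21,17): 7²+17² = 338 < 441 = 21² → obtuse
(183,157,256): 157²+183² = 58138 < 65536 = 256² → obtuse
(257,299,47): 47²+257² = 68258 < 89401 = 299² → obtuse
(77,49,118): 49²+77² = 8330 < 13924 = 118² → obtuse
5 of the 6 are obtuse.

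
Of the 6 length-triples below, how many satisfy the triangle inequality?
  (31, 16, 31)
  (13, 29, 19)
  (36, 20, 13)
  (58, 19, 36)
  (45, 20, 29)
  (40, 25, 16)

4

(16,31,31): 16+31 > 31 → valid
(13,19,29): 13+19 > 29 → valid
(13,20,36): 13+20 ≤ 36 → not valid
(19,36,58): 19+36 ≤ 58 → not valid
(20,29,45): 20+29 > 45 → valid
(16,25,40): 16+25 > 40 → valid
4 of the 6 triples form a triangle.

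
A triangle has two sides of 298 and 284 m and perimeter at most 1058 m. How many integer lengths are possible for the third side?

Triangle inequality: 14 < x < 582. Perimeter ≤ 1058 gives x ≤ 1058 − 298 − 284 = 476.
So 14 < x ≤ 476; integers 15 through 476: 462 values.

462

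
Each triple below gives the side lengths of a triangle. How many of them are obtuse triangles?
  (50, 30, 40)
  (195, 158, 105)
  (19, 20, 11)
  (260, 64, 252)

(50,30,40): 30²+40² = 2500 = 50² → right
(195,158,105): 105²+158² = 35989 < 38025 = 195² → obtuse
(19,20,11): 11²+19² = 482 > 400 = 20² → acute
(260,64,252): 64²+252² = 67600 = 260² → right
1 of the 4 is obtuse.

1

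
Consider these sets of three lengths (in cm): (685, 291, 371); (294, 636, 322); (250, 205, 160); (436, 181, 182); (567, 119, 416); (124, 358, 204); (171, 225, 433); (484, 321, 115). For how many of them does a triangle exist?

1

(291,371,685): 291+371 ≤ 685 → not valid
(294,322,636): 294+322 ≤ 636 → not valid
(160,205,250): 160+205 > 250 → valid
(181,182,436): 181+182 ≤ 436 → not valid
(119,416,567): 119+416 ≤ 567 → not valid
(124,204,358): 124+204 ≤ 358 → not valid
(171,225,433): 171+225 ≤ 433 → not valid
(115,321,484): 115+321 ≤ 484 → not valid
1 of the 8 triples forms a triangle.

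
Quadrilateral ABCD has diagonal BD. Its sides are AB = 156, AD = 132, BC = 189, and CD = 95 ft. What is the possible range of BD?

From triangle ABD: |156 − 132| < BD < 156 + 132, i.e. 24 < BD < 288.
From triangle CBD: 94 < BD < 284.
Both must hold, so BD lies in the intersection.

94 < BD < 284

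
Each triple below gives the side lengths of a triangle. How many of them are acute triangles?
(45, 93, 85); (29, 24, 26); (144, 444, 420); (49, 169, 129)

2

(45,93,85): 45²+85² = 9250 > 8649 = 93² → acute
(29,24,26): 24²+26² = 1252 > 841 = 29² → acute
(144,444,420): 144²+420² = 197136 = 444² → right
(49,169,129): 49²+129² = 19042 < 28561 = 169² → obtuse
2 of the 4 are acute.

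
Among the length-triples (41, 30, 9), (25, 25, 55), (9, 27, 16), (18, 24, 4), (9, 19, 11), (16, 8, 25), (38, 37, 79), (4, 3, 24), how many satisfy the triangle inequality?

(9,30,41): 9+30 ≤ 41 → not valid
(25,25,55): 25+25 ≤ 55 → not valid
(9,16,27): 9+16 ≤ 27 → not valid
(4,18,24): 4+18 ≤ 24 → not valid
(9,11,19): 9+11 > 19 → valid
(8,16,25): 8+16 ≤ 25 → not valid
(37,38,79): 37+38 ≤ 79 → not valid
(3,4,24): 3+4 ≤ 24 → not valid
1 of the 8 triples forms a triangle.

1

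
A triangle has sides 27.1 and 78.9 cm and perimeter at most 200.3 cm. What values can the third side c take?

Triangle inequality alone gives 51.8 < c < 106.0.
The perimeter condition gives c ≤ 200.3 − 27.1 − 78.9 = 94.3.
Intersecting the two: 51.8 < c ≤ 94.3.

51.8 < c ≤ 94.3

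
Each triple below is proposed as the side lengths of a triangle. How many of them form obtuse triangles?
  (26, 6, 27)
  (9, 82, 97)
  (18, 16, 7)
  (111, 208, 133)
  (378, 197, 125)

3

(26,6,27): 6²+26² = 712 < 729 = 27² → obtuse
(9,82,97): 9+82 ≤ 97, not a triangle
(18,16,7): 7²+16² = 305 < 324 = 18² → obtuse
(111,208,133): 111²+133² = 30010 < 43264 = 208² → obtuse
(378,197,125): 125+197 ≤ 378, not a triangle
3 of the 5 are obtuse.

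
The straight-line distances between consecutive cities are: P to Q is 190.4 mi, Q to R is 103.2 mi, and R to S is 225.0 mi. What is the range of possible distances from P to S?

The maximum is all hops collinear in one direction: 190.4 + 103.2 + 225.0 = 518.6.
The longest hop is 225.0; the others sum to 293.6. Since 225.0 ≤ 293.6, the path can fold back on itself completely, so the minimum distance is 0.

0 ≤ PS ≤ 518.6 mi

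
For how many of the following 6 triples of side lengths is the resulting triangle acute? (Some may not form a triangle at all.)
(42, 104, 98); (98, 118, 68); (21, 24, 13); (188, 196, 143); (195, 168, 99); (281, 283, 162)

(42,104,98): 42²+98² = 11368 > 10816 = 104² → acute
(98,118,68): 68²+98² = 14228 > 13924 = 118² → acute
(21,24,13): 13²+21² = 610 > 576 = 24² → acute
(188,196,143): 143²+188² = 55793 > 38416 = 196² → acute
(195,168,99): 99²+168² = 38025 = 195² → right
(281,283,162): 162²+281² = 105205 > 80089 = 283² → acute
5 of the 6 are acute.

5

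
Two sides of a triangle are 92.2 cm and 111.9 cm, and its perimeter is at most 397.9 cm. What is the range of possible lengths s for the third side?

19.7 < s ≤ 193.8 cm

Triangle inequality alone gives 19.7 < s < 204.1.
The perimeter condition gives s ≤ 397.9 − 92.2 − 111.9 = 193.8.
Intersecting the two: 19.7 < s ≤ 193.8.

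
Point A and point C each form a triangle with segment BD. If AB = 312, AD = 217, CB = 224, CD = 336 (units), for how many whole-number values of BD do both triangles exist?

416

From triangle ABD: 95 < BD < 529.
From triangle CBD: 112 < BD < 560.
Intersection: 112 < BD < 529, so integers 113 through 528: 416 values.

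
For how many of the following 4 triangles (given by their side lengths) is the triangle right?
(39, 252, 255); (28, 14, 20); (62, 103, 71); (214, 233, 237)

1

(39,252,255): 39²+252² = 65025 = 255² → right
(28,14,20): 14²+20² = 596 < 784 = 28² → obtuse
(62,103,71): 62²+71² = 8885 < 10609 = 103² → obtuse
(214,233,237): 214²+233² = 100085 > 56169 = 237² → acute
1 of the 4 is right.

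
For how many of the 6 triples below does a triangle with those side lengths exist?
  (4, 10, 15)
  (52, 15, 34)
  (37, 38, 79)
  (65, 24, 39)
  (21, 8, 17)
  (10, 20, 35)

(4,10,15): 4+10 ≤ 15 → not valid
(15,34,52): 15+34 ≤ 52 → not valid
(37,38,79): 37+38 ≤ 79 → not valid
(24,39,65): 24+39 ≤ 65 → not valid
(8,17,21): 8+17 > 21 → valid
(10,20,35): 10+20 ≤ 35 → not valid
1 of the 6 triples forms a triangle.

1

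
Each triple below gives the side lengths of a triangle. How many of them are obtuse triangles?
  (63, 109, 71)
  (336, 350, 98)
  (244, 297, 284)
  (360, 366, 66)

(63,109,71): 63²+71² = 9010 < 11881 = 109² → obtuse
(336,350,98): 98²+336² = 122500 = 350² → right
(244,297,284): 244²+284² = 140192 > 88209 = 297² → acute
(360,366,66): 66²+360² = 133956 = 366² → right
1 of the 4 is obtuse.

1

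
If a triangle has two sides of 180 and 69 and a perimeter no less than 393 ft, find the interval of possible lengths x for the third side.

144 ≤ x < 249 ft

Triangle inequality alone gives 111 < x < 249.
The perimeter condition gives x ≥ 393 − 180 − 69 = 144.
Intersecting the two: 144 ≤ x < 249.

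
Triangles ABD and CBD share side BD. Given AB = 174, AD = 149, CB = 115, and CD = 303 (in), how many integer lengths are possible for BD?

134

From triangle ABD: 25 < BD < 323.
From triangle CBD: 188 < BD < 418.
Intersection: 188 < BD < 323, so integers 189 through 322: 134 values.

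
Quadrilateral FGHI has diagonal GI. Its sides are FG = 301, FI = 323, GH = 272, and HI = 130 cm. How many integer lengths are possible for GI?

259

From triangle FGI: 22 < GI < 624.
From triangle HGI: 142 < GI < 402.
Intersection: 142 < GI < 402, so integers 143 through 401: 259 values.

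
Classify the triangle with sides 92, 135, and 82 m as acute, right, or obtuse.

Compare the square of the longest side to the sum of squares of the other two: 82² + 92² = 15188 < 18225 = 135².

obtuse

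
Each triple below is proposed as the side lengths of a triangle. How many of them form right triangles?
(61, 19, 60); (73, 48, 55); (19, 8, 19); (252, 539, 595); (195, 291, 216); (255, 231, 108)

(61,19,60): 19²+60² = 3961 > 3721 = 61² → acute
(73,48,55): 48²+55² = 5329 = 73² → right
(19,8,19): 8²+19² = 425 > 361 = 19² → acute
(252,539,595): 252²+539² = 354025 = 595² → right
(195,291,216): 195²+216² = 84681 = 291² → right
(255,231,108): 108²+231² = 65025 = 255² → right
4 of the 6 are right.

4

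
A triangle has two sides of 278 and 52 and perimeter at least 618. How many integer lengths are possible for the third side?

Triangle inequality: 226 < x < 330. Perimeter ≥ 618 gives x ≥ 618 − 278 − 52 = 288.
So 288 ≤ x < 330; integers 288 through 329: 42 values.

42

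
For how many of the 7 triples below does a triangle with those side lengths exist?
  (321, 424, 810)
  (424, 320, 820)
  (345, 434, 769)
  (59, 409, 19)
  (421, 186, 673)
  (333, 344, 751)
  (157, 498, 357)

(321,424,810): 321+424 ≤ 810 → not valid
(320,424,820): 320+424 ≤ 820 → not valid
(345,434,769): 345+434 > 769 → valid
(19,59,409): 19+59 ≤ 409 → not valid
(186,421,673): 186+421 ≤ 673 → not valid
(333,344,751): 333+344 ≤ 751 → not valid
(157,357,498): 157+357 > 498 → valid
2 of the 7 triples form a triangle.

2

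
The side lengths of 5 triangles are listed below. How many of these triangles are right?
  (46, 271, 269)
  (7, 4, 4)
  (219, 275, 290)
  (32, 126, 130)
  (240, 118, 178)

1

(46,271,269): 46²+269² = 74477 > 73441 = 271² → acute
(7,4,4): 4²+4² = 32 < 49 = 7² → obtuse
(219,275,290): 219²+275² = 123586 > 84100 = 290² → acute
(32,126,130): 32²+126² = 16900 = 130² → right
(240,118,178): 118²+178² = 45608 < 57600 = 240² → obtuse
1 of the 5 is right.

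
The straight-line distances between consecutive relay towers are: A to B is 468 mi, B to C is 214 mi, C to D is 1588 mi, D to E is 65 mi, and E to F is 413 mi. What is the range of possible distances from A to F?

The maximum is all hops collinear in one direction: 468 + 214 + 1588 + 65 + 413 = 2748.
The longest hop is 1588; the others sum to 1160. Folding the others back against it leaves at least 1588 − 1160 = 428.

428 ≤ AF ≤ 2748 mi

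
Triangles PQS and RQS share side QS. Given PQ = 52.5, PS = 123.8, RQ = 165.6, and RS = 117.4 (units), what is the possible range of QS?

From triangle PQS: |52.5 − 123.8| < QS < 52.5 + 123.8, i.e. 71.3 < QS < 176.3.
From triangle RQS: 48.2 < QS < 283.0.
Both must hold, so QS lies in the intersection.

71.3 < QS < 176.3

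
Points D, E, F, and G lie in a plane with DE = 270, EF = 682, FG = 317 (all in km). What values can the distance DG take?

95 ≤ DG ≤ 1269 km

The maximum is all hops collinear in one direction: 270 + 682 + 317 = 1269.
The longest hop is 682; the others sum to 587. Folding the others back against it leaves at least 682 − 587 = 95.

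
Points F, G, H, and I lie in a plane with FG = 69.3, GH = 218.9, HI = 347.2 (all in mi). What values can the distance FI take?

The maximum is all hops collinear in one direction: 69.3 + 218.9 + 347.2 = 635.4.
The longest hop is 347.2; the others sum to 288.2. Folding the others back against it leaves at least 347.2 − 288.2 = 59.0.

59.0 ≤ FI ≤ 635.4 mi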